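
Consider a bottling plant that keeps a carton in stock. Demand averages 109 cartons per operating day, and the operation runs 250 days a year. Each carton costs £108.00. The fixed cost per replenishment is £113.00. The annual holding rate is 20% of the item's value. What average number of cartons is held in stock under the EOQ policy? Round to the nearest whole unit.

Average inventory ≈ 267 cartons

Annual demand D = 109 × 250 = 27,250.
Holding cost H = 0.20 × £108.00 = £21.6000 per unit per year.
Q* = √(2DS/H) = √(2 × 27,250 × 113 / 21.6) ≈ 533.96.
Average inventory = Q*/2 ≈ 533.96 / 2 = 266.981.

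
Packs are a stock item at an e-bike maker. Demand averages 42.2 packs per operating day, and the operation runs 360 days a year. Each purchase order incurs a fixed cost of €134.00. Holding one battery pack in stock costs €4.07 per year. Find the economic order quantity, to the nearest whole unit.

Annual demand D = 42.2 × 360 = 15,192.
EOQ = √(2DS / H) = √(2 × 15,192 × 134 / 4.07).
= √(4,071,456 / 4.07) = √1,000,357.7396 ≈ 1000.179.

Q* ≈ 1,000 packs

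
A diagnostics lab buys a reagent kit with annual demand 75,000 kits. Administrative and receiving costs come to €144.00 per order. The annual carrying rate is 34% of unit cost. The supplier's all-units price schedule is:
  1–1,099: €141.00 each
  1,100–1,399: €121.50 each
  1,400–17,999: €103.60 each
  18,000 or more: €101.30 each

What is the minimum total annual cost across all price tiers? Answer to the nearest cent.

TC* ≈ €7,802,371.09

Holding cost per unit per year at price C is H = 0.34·C.
Evaluate total cost at each tier's feasible EOQ or, if the EOQ is below the tier, at the tier's minimum quantity.
EOQ at €141.00 = 671.2 (feasible in tier 1): TC = 75,000×€141.00 + (75,000/671.2)×144 + (671.2/2)×0.34×€141.00 = €10,607,179.25.
EOQ at €121.50 = 723.1 < 1100, so use break Q=1100: TC = 75,000×€121.50 + (75,000/1100.0)×144 + (1100.0/2)×0.34×€121.50 = €9,145,038.68.
EOQ at €103.60 = 783.1 < 1400, so use break Q=1400: TC = 75,000×€103.60 + (75,000/1400.0)×144 + (1400.0/2)×0.34×€103.60 = €7,802,371.09.
EOQ at €101.30 = 791.9 < 18000, so use break Q=18000: TC = 75,000×€101.30 + (75,000/18000.0)×144 + (18000.0/2)×0.34×€101.30 = €7,908,078.00.
Lowest total cost among the candidates is at Q = 1400.0.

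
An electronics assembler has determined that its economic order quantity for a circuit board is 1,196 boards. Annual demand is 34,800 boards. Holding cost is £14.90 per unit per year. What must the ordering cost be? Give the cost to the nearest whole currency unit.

S ≈ £306

Squaring Q* = √(2DS/H) gives Q*² = 2DS/H.
From Q* = √(2DS/H): S = Q*²H / (2D) = 1,196² × 14.9 / (2 × 34,800) = 306.2241.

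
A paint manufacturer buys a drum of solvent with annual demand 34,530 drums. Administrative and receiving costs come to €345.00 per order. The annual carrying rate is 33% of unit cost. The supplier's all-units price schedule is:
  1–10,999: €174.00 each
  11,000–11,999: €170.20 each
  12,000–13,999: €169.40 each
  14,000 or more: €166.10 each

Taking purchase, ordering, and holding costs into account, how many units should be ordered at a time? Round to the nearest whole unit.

Holding cost per unit per year at price C is H = 0.33·C.
For each price level, check whether its EOQ is feasible; otherwise the best quantity at that price is the breakpoint.
EOQ at €174.00 = 644.2 (feasible in tier 1): TC = 34,530×€174.00 + (34,530/644.2)×345 + (644.2/2)×0.33×€174.00 = €6,045,207.45.
EOQ at €170.20 = 651.3 < 11000, so use break Q=11000: TC = 34,530×€170.20 + (34,530/11000.0)×345 + (11000.0/2)×0.33×€170.20 = €6,187,001.99.
EOQ at €169.40 = 652.8 < 12000, so use break Q=12000: TC = 34,530×€169.40 + (34,530/12000.0)×345 + (12000.0/2)×0.33×€169.40 = €6,185,786.74.
EOQ at €166.10 = 659.3 < 14000, so use break Q=14000: TC = 34,530×€166.10 + (34,530/14000.0)×345 + (14000.0/2)×0.33×€166.10 = €6,119,974.92.
Lowest total cost is €6,045,207.45 at Q = 644.2.

Q* ≈ 644 drums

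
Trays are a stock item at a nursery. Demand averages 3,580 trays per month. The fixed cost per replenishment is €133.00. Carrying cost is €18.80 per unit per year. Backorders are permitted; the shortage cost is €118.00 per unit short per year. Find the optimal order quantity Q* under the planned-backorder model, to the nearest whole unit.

Annual demand D = 3,580 × 12 = 42,960.
With planned backorders, Q* = √(2DS/H) · √((H+B)/B).
√(2DS/H) = √(2 × 42,960 × 133 / 18.8) = 779.640.
√((H+B)/B) = √((18.8+118)/118) = 1.0767.
Q* ≈ 839.452.

Q* ≈ 839 trays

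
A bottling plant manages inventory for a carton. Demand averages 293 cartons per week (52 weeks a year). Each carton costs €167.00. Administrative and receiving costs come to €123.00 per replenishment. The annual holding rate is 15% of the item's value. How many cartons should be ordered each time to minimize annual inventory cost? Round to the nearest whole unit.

Annual demand D = 293 × 52 = 15,236.
Holding cost H = 0.15 × €167.00 = €25.0500 per unit per year.
EOQ = √(2DS / H) = √(2 × 15,236 × 123 / 25.05).
= √(3,748,056 / 25.05) = √149,622.994 ≈ 386.811.

Q* ≈ 387 cartons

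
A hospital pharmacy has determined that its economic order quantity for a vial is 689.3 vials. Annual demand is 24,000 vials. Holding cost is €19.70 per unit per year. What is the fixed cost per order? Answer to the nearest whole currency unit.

Invert the EOQ relation Q*² = 2DS/H.
From Q* = √(2DS/H): S = Q*²H / (2D) = 689.3² × 19.7 / (2 × 24,000) = 195.0031.

S ≈ €195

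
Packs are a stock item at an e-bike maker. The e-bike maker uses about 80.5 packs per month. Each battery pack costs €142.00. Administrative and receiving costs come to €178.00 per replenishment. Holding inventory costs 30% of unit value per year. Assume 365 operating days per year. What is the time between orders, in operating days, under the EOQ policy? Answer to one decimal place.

T ≈ 33.9 days

Annual demand D = 80.5 × 12 = 966.
Holding cost H = 0.30 × €142.00 = €42.6000 per unit per year.
Q* = √(2DS/H) = √(2 × 966 × 178 / 42.6) ≈ 89.85.
Cycle time = Q*/D × 365 = 89.85 / 966 × 365 ≈ 33.949 days.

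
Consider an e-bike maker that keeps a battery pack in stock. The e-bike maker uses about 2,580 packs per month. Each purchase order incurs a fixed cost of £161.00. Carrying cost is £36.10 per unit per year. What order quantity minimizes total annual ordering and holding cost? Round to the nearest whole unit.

Annual demand D = 2,580 × 12 = 30,960.
EOQ = √(2DS / H) = √(2 × 30,960 × 161 / 36.1).
= √(9,969,120 / 36.1) = √276,152.9086 ≈ 525.503.

Q* ≈ 526 packs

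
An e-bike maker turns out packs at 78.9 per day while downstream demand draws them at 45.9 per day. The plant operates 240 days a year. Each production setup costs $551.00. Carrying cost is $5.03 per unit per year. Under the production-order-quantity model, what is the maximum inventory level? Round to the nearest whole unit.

I_max ≈ 1,005 packs

Annual demand D = 45.9 × 240 = 11,016.
Production build-up factor (1 − d/p) = 1 − 45.9/78.9 = 0.4183.
Q* = √(2DS / (H(1 − d/p))) = √(2 × 11,016 × 551 / (5.03 × 0.4183)).
= √(12,139,632 / 2.1038) ≈ 2402.151.
Maximum inventory = Q*(1 − d/p) = 2402.151 × 0.4183 ≈ 1004.702.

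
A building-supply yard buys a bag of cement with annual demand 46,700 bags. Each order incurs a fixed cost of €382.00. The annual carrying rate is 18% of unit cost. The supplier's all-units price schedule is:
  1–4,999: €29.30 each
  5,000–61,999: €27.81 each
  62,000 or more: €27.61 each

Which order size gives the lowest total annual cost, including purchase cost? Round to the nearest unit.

Q* ≈ 5,000 bags

Holding cost per unit per year at price C is H = 0.18·C.
Evaluate total cost at each tier's feasible EOQ or, if the EOQ is below the tier, at the tier's minimum quantity.
EOQ at €29.30 = 2601.0 (feasible in tier 1): TC = 46,700×€29.30 + (46,700/2601.0)×382 + (2601.0/2)×0.18×€29.30 = €1,382,027.51.
EOQ at €27.81 = 2669.7 < 5000, so use break Q=5000: TC = 46,700×€27.81 + (46,700/5000.0)×382 + (5000.0/2)×0.18×€27.81 = €1,314,809.38.
EOQ at €27.61 = 2679.4 < 62000, so use break Q=62000: TC = 46,700×€27.61 + (46,700/62000.0)×382 + (62000.0/2)×0.18×€27.61 = €1,443,738.53.
Lowest total cost is €1,314,809.38 at Q = 5000.0.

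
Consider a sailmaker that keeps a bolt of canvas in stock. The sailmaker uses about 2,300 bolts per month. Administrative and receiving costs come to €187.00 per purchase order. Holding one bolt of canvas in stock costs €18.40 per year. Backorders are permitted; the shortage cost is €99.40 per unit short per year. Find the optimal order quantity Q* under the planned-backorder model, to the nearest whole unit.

Q* ≈ 815 bolts

Annual demand D = 2,300 × 12 = 27,600.
With planned backorders, Q* = √(2DS/H) · √((H+B)/B).
√(2DS/H) = √(2 × 27,600 × 187 / 18.4) = 748.999.
√((H+B)/B) = √((18.4+99.4)/99.4) = 1.0886.
Q* ≈ 815.382.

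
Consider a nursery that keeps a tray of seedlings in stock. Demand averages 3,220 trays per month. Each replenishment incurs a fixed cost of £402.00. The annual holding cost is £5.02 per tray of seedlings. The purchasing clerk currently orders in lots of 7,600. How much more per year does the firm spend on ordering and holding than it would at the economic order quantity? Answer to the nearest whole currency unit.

Extra cost ≈ £8,632 per year

Annual demand D = 3,220 × 12 = 38,640.
EOQ = √(2DS/H) = √(2 × 38,640 × 402 / 5.02) ≈ 2487.68.
Cost at Q* = (D/Q*)S + (Q*/2)H = √(2DSH) ≈ £12,488.16.
Cost at Q = 7,600: (38,640/7,600)×402 + (7,600/2)×5.02 = £2,043.85 + £19,076.00 = £21,119.85.
Excess = £21,119.85 − £12,488.16 = £8,631.69.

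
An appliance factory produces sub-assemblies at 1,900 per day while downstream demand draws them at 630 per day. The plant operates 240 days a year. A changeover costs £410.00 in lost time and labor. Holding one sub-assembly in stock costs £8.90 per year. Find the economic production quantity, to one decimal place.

Q* ≈ 4,565.2 sub-assemblies

Annual demand D = 630 × 240 = 151,200.
Production build-up factor (1 − d/p) = 1 − 630/1,900 = 0.6684.
Q* = √(2DS / (H(1 − d/p))) = √(2 × 151,200 × 410 / (8.9 × 0.6684)).
= √(123,984,000 / 5.9489) ≈ 4565.231.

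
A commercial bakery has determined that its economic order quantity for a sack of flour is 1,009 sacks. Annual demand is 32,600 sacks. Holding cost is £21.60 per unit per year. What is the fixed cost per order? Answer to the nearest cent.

S ≈ £337.28

Invert the EOQ relation Q*² = 2DS/H.
From Q* = √(2DS/H): S = Q*²H / (2D) = 1,009² × 21.6 / (2 × 32,600) = 337.2784.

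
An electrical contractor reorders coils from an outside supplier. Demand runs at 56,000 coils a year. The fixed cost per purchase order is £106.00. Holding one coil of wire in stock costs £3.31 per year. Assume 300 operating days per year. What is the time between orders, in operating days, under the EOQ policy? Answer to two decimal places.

The optimal lot size = √(2DS/H) = √(2 × 56,000 × 106 / 3.31) ≈ 1893.86.
Cycle time = Q*/D × 300 = 1893.86 / 56,000 × 300 ≈ 10.146 days.

T ≈ 10.15 days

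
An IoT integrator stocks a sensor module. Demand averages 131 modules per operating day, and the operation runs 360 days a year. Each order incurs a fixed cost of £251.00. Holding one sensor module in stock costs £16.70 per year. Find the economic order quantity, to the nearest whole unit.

Q* ≈ 1,191 modules

Annual demand D = 131 × 360 = 47,160.
EOQ = √(2DS / H) = √(2 × 47,160 × 251 / 16.7).
= √(23,674,320 / 16.7) = √1,417,623.9521 ≈ 1190.640.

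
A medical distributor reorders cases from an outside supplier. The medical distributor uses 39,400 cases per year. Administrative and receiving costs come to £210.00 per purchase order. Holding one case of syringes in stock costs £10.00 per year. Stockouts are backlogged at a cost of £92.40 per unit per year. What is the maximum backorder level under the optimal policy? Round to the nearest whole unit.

With planned backorders, Q* = √(2DS/H) · √((H+B)/B).
√(2DS/H) = √(2 × 39,400 × 210 / 10) = 1286.390.
√((H+B)/B) = √((10+92.4)/92.4) = 1.0527.
Q* ≈ 1354.212.
S* = Q* · H/(H+B) = 1354.212 × 10/102.4 ≈ 132.247.

S* ≈ 132 cases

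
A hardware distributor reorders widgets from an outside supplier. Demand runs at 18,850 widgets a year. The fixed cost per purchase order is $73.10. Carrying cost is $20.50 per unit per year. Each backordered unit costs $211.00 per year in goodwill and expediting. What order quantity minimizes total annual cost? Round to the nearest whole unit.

Q* ≈ 384 widgets

With planned backorders, Q* = √(2DS/H) · √((H+B)/B).
√(2DS/H) = √(2 × 18,850 × 73.1 / 20.5) = 366.651.
√((H+B)/B) = √((20.5+211)/211) = 1.0475.
Q* ≈ 384.049.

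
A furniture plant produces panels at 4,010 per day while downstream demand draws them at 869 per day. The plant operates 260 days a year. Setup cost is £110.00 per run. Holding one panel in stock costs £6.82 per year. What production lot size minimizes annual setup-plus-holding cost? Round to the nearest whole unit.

Q* ≈ 3,050 panels

Annual demand D = 869 × 260 = 225,940.
Production build-up factor (1 − d/p) = 1 − 869/4,010 = 0.7833.
Q* = √(2DS / (H(1 − d/p))) = √(2 × 225,940 × 110 / (6.82 × 0.7833)).
= √(49,706,800 / 5.342) ≈ 3050.380.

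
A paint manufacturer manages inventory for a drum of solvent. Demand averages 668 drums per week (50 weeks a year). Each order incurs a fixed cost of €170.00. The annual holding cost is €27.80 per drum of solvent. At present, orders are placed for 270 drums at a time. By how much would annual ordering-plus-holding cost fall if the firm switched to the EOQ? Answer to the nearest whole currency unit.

Extra cost ≈ €7,015 per year

Annual demand D = 668 × 50 = 33,400.
EOQ = √(2DS/H) = √(2 × 33,400 × 170 / 27.8) ≈ 639.13.
Cost at Q* = (D/Q*)S + (Q*/2)H = √(2DSH) ≈ €17,767.86.
Cost at Q = 270: (33,400/270)×170 + (270/2)×27.8 = €21,029.63 + €3,753.00 = €24,782.63.
Excess = €24,782.63 − €17,767.86 = €7,014.77.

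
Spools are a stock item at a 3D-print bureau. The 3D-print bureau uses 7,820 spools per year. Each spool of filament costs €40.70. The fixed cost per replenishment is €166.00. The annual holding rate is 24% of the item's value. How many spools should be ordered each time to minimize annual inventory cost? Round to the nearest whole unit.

Q* ≈ 516 spools

Holding cost H = 0.24 × €40.70 = €9.7680 per unit per year.
EOQ = √(2DS / H) = √(2 × 7,820 × 166 / 9.768).
= √(2,596,240 / 9.768) = √265,790.3358 ≈ 515.549.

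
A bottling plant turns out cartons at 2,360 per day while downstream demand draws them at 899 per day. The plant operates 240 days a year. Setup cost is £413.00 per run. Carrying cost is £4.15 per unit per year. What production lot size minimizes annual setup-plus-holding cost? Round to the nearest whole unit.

Annual demand D = 899 × 240 = 215,760.
Production build-up factor (1 − d/p) = 1 − 899/2,360 = 0.6191.
Q* = √(2DS / (H(1 − d/p))) = √(2 × 215,760 × 413 / (4.15 × 0.6191)).
= √(178,217,760 / 2.5691) ≈ 8328.798.

Q* ≈ 8,329 cartons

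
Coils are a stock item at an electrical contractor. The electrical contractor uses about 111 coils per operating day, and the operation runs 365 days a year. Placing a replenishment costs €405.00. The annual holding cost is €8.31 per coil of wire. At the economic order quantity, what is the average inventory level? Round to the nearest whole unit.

Annual demand D = 111 × 365 = 40,515.
EOQ = √(2DS/H) = √(2 × 40,515 × 405 / 8.31) ≈ 1987.24.
Average inventory = Q*/2 ≈ 1987.24 / 2 = 993.619.

Average inventory ≈ 994 coils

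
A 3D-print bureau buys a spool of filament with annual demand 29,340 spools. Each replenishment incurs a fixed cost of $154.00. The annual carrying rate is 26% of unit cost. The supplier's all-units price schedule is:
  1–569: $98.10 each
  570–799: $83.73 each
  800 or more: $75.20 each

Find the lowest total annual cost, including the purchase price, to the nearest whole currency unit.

TC* ≈ $2,219,837

Holding cost per unit per year at price C is H = 0.26·C.
For each price level, check whether its EOQ is feasible; otherwise the best quantity at that price is the breakpoint.
Tier 1 ($98.10): EOQ = 595.2 exceeds tier's upper bound 569, so this tier is dominated.
EOQ at $83.73 = 644.3 (feasible in tier 2): TC = 29,340×$83.73 + (29,340/644.3)×154 + (644.3/2)×0.26×$83.73 = $2,470,664.16.
EOQ at $75.20 = 679.8 < 800, so use break Q=800: TC = 29,340×$75.20 + (29,340/800.0)×154 + (800.0/2)×0.26×$75.20 = $2,219,836.75.
Lowest total cost among the candidates is at Q = 800.0.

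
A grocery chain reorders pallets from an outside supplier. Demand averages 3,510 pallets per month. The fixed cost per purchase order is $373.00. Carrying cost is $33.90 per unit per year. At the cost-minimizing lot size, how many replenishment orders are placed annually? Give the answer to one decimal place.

N ≈ 43.7 orders per year

Annual demand D = 3,510 × 12 = 42,120.
The optimal lot size = √(2DS/H) = √(2 × 42,120 × 373 / 33.9) ≈ 962.75.
Orders per year = D / Q* = 42,120 / 962.75 ≈ 43.750.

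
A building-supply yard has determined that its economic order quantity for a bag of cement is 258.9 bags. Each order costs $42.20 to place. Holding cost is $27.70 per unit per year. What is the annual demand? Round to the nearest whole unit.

Squaring Q* = √(2DS/H) gives Q*² = 2DS/H.
From Q* = √(2DS/H): D = Q*²H / (2S) = 258.9² × 27.7 / (2 × 42.2) = 21998.923.

D ≈ 21,999 bags per year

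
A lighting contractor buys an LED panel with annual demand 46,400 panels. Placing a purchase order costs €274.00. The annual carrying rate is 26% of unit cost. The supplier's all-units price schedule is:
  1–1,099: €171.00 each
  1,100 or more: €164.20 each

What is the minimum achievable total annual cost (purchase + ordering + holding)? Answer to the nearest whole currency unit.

Holding cost per unit per year at price C is H = 0.26·C.
Candidates are each tier's EOQ (if it falls in that tier) and each price-break quantity.
EOQ at €171.00 = 756.2 (feasible in tier 1): TC = 46,400×€171.00 + (46,400/756.2)×274 + (756.2/2)×0.26×€171.00 = €7,968,022.81.
EOQ at €164.20 = 771.7 < 1100, so use break Q=1100: TC = 46,400×€164.20 + (46,400/1100.0)×274 + (1100.0/2)×0.26×€164.20 = €7,653,918.42.
Lowest total cost among the candidates is at Q = 1100.0.

TC* ≈ €7,653,918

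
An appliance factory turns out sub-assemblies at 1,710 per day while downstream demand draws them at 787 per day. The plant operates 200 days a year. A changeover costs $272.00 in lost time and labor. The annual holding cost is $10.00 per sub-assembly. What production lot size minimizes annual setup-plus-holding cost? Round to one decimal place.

Q* ≈ 3,982.9 sub-assemblies

Annual demand D = 787 × 200 = 157,400.
Production build-up factor (1 − d/p) = 1 − 787/1,710 = 0.5398.
Q* = √(2DS / (H(1 − d/p))) = √(2 × 157,400 × 272 / (10 × 0.5398)).
= √(85,625,600 / 5.3977) ≈ 3982.896.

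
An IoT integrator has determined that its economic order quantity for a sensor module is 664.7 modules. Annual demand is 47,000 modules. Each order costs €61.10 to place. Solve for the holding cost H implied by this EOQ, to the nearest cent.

Invert the EOQ relation Q*² = 2DS/H.
From Q* = √(2DS/H): H = 2DS / Q*² = 2 × 47,000 × 61.1 / 664.7² = 12.9992.

H ≈ €13.00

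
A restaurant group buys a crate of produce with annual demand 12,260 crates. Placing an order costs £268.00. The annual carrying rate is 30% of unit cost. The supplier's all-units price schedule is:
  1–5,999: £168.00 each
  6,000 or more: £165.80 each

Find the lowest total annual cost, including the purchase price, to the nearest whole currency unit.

Holding cost per unit per year at price C is H = 0.30·C.
Evaluate total cost at each tier's feasible EOQ or, if the EOQ is below the tier, at the tier's minimum quantity.
EOQ at £168.00 = 361.1 (feasible in tier 1): TC = 12,260×£168.00 + (12,260/361.1)×268 + (361.1/2)×0.30×£168.00 = £2,077,878.81.
EOQ at £165.80 = 363.5 < 6000, so use break Q=6000: TC = 12,260×£165.80 + (12,260/6000.0)×268 + (6000.0/2)×0.30×£165.80 = £2,182,475.61.
Lowest total cost among the candidates is at Q = 361.1.

TC* ≈ £2,077,879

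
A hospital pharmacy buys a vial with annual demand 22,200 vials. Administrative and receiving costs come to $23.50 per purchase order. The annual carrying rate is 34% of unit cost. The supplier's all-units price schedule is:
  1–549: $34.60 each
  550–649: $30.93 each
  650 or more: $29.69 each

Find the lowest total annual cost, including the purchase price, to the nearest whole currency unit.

Holding cost per unit per year at price C is H = 0.34·C.
For each price level, check whether its EOQ is feasible; otherwise the best quantity at that price is the breakpoint.
EOQ at $34.60 = 297.8 (feasible in tier 1): TC = 22,200×$34.60 + (22,200/297.8)×23.5 + (297.8/2)×0.34×$34.60 = $771,623.51.
EOQ at $30.93 = 315.0 < 550, so use break Q=550: TC = 22,200×$30.93 + (22,200/550.0)×23.5 + (550.0/2)×0.34×$30.93 = $690,486.50.
EOQ at $29.69 = 321.5 < 650, so use break Q=650: TC = 22,200×$29.69 + (22,200/650.0)×23.5 + (650.0/2)×0.34×$29.69 = $663,201.36.
Lowest total cost among the candidates is at Q = 650.0.

TC* ≈ $663,201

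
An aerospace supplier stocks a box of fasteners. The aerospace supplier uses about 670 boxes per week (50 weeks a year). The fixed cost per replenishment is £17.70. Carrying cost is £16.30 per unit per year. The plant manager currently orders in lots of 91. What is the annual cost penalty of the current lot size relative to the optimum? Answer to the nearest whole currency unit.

Annual demand D = 670 × 50 = 33,500.
EOQ = √(2DS/H) = √(2 × 33,500 × 17.7 / 16.3) ≈ 269.73.
Cost at Q* = (D/Q*)S + (Q*/2)H = √(2DSH) ≈ £4,396.61.
Cost at Q = 91: (33,500/91)×17.7 + (91/2)×16.3 = £6,515.93 + £741.65 = £7,257.58.
Excess = £7,257.58 − £4,396.61 = £2,860.98.

Extra cost ≈ £2,861 per year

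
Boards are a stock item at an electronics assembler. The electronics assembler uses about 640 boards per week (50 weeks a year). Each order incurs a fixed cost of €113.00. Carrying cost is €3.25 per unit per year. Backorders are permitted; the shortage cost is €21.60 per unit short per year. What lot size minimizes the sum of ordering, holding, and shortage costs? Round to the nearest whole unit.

Annual demand D = 640 × 50 = 32,000.
With planned backorders, Q* = √(2DS/H) · √((H+B)/B).
√(2DS/H) = √(2 × 32,000 × 113 / 3.25) = 1491.721.
√((H+B)/B) = √((3.25+21.6)/21.6) = 1.0726.
Q* ≈ 1600.014.

Q* ≈ 1,600 boards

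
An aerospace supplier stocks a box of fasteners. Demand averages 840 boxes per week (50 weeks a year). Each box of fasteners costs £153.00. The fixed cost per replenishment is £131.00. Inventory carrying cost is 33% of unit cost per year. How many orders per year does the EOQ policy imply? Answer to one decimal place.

N ≈ 90.0 orders per year

Annual demand D = 840 × 50 = 42,000.
Holding cost H = 0.33 × £153.00 = £50.4900 per unit per year.
Q* = √(2DS/H) = √(2 × 42,000 × 131 / 50.49) ≈ 466.84.
Orders per year = D / Q* = 42,000 / 466.84 ≈ 89.966.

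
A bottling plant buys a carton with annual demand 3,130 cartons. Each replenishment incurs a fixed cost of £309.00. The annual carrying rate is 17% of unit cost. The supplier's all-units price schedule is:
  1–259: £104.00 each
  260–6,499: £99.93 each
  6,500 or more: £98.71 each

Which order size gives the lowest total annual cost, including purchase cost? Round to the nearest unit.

Q* ≈ 337 cartons

Holding cost per unit per year at price C is H = 0.17·C.
Candidates are each tier's EOQ (if it falls in that tier) and each price-break quantity.
Tier 1 (£104.00): EOQ = 330.8 exceeds tier's upper bound 259, so this tier is dominated.
EOQ at £99.93 = 337.4 (feasible in tier 2): TC = 3,130×£99.93 + (3,130/337.4)×309 + (337.4/2)×0.17×£99.93 = £318,513.33.
EOQ at £98.71 = 339.5 < 6500, so use break Q=6500: TC = 3,130×£98.71 + (3,130/6500.0)×309 + (6500.0/2)×0.17×£98.71 = £363,648.37.
Lowest total cost is £318,513.33 at Q = 337.4.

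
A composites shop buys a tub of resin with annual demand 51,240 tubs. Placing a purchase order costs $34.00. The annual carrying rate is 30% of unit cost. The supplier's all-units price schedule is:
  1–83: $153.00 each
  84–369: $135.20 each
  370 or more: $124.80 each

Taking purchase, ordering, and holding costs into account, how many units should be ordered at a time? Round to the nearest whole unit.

Holding cost per unit per year at price C is H = 0.30·C.
For each price level, check whether its EOQ is feasible; otherwise the best quantity at that price is the breakpoint.
Tier 1 ($153.00): EOQ = 275.5 exceeds tier's upper bound 83, so this tier is dominated.
EOQ at $135.20 = 293.1 (feasible in tier 2): TC = 51,240×$135.20 + (51,240/293.1)×34 + (293.1/2)×0.30×$135.20 = $6,939,535.98.
EOQ at $124.80 = 305.1 < 370, so use break Q=370: TC = 51,240×$124.80 + (51,240/370.0)×34 + (370.0/2)×0.30×$124.80 = $6,406,386.94.
Lowest total cost is $6,406,386.94 at Q = 370.0.

Q* ≈ 370 tubs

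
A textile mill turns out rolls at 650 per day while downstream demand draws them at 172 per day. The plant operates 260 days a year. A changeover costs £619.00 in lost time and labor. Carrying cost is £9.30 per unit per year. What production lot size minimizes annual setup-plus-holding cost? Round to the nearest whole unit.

Annual demand D = 172 × 260 = 44,720.
Production build-up factor (1 − d/p) = 1 − 172/650 = 0.7354.
Q* = √(2DS / (H(1 − d/p))) = √(2 × 44,720 × 619 / (9.3 × 0.7354)).
= √(55,363,360 / 6.8391) ≈ 2845.198.

Q* ≈ 2,845 rolls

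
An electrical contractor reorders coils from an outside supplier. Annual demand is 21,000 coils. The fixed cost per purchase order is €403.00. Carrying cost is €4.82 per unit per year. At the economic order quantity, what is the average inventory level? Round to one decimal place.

Average inventory ≈ 937.0 coils

The optimal lot size = √(2DS/H) = √(2 × 21,000 × 403 / 4.82) ≈ 1873.93.
Average inventory = Q*/2 ≈ 1873.93 / 2 = 936.966.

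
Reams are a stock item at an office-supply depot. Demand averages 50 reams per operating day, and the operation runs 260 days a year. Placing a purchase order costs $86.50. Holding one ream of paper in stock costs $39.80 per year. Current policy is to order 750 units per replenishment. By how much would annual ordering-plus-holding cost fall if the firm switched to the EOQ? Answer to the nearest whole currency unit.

Annual demand D = 50 × 260 = 13,000.
EOQ = √(2DS/H) = √(2 × 13,000 × 86.5 / 39.8) ≈ 237.71.
Cost at Q* = (D/Q*)S + (Q*/2)H = √(2DSH) ≈ $9,460.98.
Cost at Q = 750: (13,000/750)×86.5 + (750/2)×39.8 = $1,499.33 + $14,925.00 = $16,424.33.
Excess = $16,424.33 − $9,460.98 = $6,963.35.

Extra cost ≈ $6,963 per year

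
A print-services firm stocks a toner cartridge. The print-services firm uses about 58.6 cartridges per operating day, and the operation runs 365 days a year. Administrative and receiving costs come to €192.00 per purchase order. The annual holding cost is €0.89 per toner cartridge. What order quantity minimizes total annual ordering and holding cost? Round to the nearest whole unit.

Q* ≈ 3,038 cartridges

Annual demand D = 58.6 × 365 = 21,389.
EOQ = √(2DS / H) = √(2 × 21,389 × 192 / 0.89).
= √(8,213,376 / 0.89) = √9,228,512.3596 ≈ 3037.847.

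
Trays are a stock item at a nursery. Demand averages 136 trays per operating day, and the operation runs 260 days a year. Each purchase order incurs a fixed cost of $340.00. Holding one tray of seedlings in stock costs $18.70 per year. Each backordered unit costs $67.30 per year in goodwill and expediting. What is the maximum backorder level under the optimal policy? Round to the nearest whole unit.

Annual demand D = 136 × 260 = 35,360.
With planned backorders, Q* = √(2DS/H) · √((H+B)/B).
√(2DS/H) = √(2 × 35,360 × 340 / 18.7) = 1133.939.
√((H+B)/B) = √((18.7+67.3)/67.3) = 1.1304.
Q* ≈ 1281.833.
S* = Q* · H/(H+B) = 1281.833 × 18.7/86 ≈ 278.724.

S* ≈ 279 trays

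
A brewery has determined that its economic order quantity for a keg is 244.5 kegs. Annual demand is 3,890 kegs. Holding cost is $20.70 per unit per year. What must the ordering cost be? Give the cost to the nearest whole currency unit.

Squaring Q* = √(2DS/H) gives Q*² = 2DS/H.
From Q* = √(2DS/H): S = Q*²H / (2D) = 244.5² × 20.7 / (2 × 3,890) = 159.0554.

S ≈ $159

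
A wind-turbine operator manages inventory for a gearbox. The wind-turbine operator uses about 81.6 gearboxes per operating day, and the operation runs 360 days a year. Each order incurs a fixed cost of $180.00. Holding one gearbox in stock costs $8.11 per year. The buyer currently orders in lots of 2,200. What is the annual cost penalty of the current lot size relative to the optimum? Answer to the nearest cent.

Extra cost ≈ $2,063.49 per year

Annual demand D = 81.6 × 360 = 29,376.
EOQ = √(2DS/H) = √(2 × 29,376 × 180 / 8.11) ≈ 1141.92.
Cost at Q* = (D/Q*)S + (Q*/2)H = √(2DSH) ≈ $9,261.00.
Cost at Q = 2,200: (29,376/2,200)×180 + (2,200/2)×8.11 = $2,403.49 + $8,921.00 = $11,324.49.
Excess = $11,324.49 − $9,261.00 = $2,063.49.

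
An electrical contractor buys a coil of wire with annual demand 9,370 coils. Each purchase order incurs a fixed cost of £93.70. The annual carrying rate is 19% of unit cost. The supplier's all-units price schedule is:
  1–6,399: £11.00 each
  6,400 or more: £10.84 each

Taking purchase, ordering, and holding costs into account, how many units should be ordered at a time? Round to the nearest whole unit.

Holding cost per unit per year at price C is H = 0.19·C.
Evaluate total cost at each tier's feasible EOQ or, if the EOQ is below the tier, at the tier's minimum quantity.
EOQ at £11.00 = 916.6 (feasible in tier 1): TC = 9,370×£11.00 + (9,370/916.6)×93.7 + (916.6/2)×0.19×£11.00 = £104,985.70.
EOQ at £10.84 = 923.3 < 6400, so use break Q=6400: TC = 9,370×£10.84 + (9,370/6400.0)×93.7 + (6400.0/2)×0.19×£10.84 = £108,298.70.
Lowest total cost is £104,985.70 at Q = 916.6.

Q* ≈ 917 coils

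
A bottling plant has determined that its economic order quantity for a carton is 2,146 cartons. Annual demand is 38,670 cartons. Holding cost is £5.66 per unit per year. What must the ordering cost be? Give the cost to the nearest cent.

The basic EOQ model gives Q* = √(2DS/H); rearrange for the unknown.
From Q* = √(2DS/H): S = Q*²H / (2D) = 2,146² × 5.66 / (2 × 38,670) = 337.0324.

S ≈ £337.03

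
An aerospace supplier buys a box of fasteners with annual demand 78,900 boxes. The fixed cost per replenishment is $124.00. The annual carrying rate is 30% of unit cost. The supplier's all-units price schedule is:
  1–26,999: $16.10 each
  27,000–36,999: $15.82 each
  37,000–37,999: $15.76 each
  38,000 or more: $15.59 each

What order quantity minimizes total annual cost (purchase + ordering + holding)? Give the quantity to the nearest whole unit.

Holding cost per unit per year at price C is H = 0.30·C.
Evaluate total cost at each tier's feasible EOQ or, if the EOQ is below the tier, at the tier's minimum quantity.
EOQ at $16.10 = 2012.8 (feasible in tier 1): TC = 78,900×$16.10 + (78,900/2012.8)×124 + (2012.8/2)×0.30×$16.10 = $1,280,011.60.
EOQ at $15.82 = 2030.5 < 27000, so use break Q=27000: TC = 78,900×$15.82 + (78,900/27000.0)×124 + (27000.0/2)×0.30×$15.82 = $1,312,631.36.
EOQ at $15.76 = 2034.3 < 37000, so use break Q=37000: TC = 78,900×$15.76 + (78,900/37000.0)×124 + (37000.0/2)×0.30×$15.76 = $1,331,196.42.
EOQ at $15.59 = 2045.4 < 38000, so use break Q=38000: TC = 78,900×$15.59 + (78,900/38000.0)×124 + (38000.0/2)×0.30×$15.59 = $1,319,171.46.
Lowest total cost is $1,280,011.60 at Q = 2012.8.

Q* ≈ 2,013 boxes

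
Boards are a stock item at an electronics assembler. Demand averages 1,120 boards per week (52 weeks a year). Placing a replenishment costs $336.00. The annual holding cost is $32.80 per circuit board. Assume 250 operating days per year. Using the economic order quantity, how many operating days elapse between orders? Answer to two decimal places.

T ≈ 4.69 days

Annual demand D = 1,120 × 52 = 58,240.
The optimal lot size = √(2DS/H) = √(2 × 58,240 × 336 / 32.8) ≈ 1092.34.
Cycle time = Q*/D × 250 = 1092.34 / 58,240 × 250 ≈ 4.689 days.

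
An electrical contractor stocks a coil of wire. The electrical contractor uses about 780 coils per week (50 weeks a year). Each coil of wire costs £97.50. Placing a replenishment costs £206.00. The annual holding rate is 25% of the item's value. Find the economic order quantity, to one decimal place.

Annual demand D = 780 × 50 = 39,000.
Holding cost H = 0.25 × £97.50 = £24.3750 per unit per year.
EOQ = √(2DS / H) = √(2 × 39,000 × 206 / 24.375).
= √(16,068,000 / 24.375) = √659,200 ≈ 811.911.

Q* ≈ 811.9 coils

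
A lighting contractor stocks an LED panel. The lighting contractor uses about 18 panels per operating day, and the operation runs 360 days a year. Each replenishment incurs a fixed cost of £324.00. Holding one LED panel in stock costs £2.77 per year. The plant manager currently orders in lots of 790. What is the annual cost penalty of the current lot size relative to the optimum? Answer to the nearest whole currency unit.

Annual demand D = 18 × 360 = 6,480.
EOQ = √(2DS/H) = √(2 × 6,480 × 324 / 2.77) ≈ 1231.22.
Cost at Q* = (D/Q*)S + (Q*/2)H = √(2DSH) ≈ £3,410.48.
Cost at Q = 790: (6,480/790)×324 + (790/2)×2.77 = £2,657.62 + £1,094.15 = £3,751.77.
Excess = £3,751.77 − £3,410.48 = £341.30.

Extra cost ≈ £341 per year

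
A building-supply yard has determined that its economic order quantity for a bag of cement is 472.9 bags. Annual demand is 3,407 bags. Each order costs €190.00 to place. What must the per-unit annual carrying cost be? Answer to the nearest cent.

H ≈ €5.79

Invert the EOQ relation Q*² = 2DS/H.
From Q* = √(2DS/H): H = 2DS / Q*² = 2 × 3,407 × 190 / 472.9² = 5.7892.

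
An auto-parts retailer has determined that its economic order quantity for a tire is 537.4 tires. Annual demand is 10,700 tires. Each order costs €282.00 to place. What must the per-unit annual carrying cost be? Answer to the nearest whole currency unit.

Squaring Q* = √(2DS/H) gives Q*² = 2DS/H.
From Q* = √(2DS/H): H = 2DS / Q*² = 2 × 10,700 × 282 / 537.4² = 20.8962.

H ≈ €21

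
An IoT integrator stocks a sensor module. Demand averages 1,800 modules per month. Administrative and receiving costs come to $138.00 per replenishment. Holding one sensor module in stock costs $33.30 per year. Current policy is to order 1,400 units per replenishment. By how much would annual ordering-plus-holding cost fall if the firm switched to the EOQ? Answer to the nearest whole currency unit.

Annual demand D = 1,800 × 12 = 21,600.
EOQ = √(2DS/H) = √(2 × 21,600 × 138 / 33.3) ≈ 423.12.
Cost at Q* = (D/Q*)S + (Q*/2)H = √(2DSH) ≈ $14,089.76.
Cost at Q = 1,400: (21,600/1,400)×138 + (1,400/2)×33.3 = $2,129.14 + $23,310.00 = $25,439.14.
Excess = $25,439.14 − $14,089.76 = $11,349.38.

Extra cost ≈ $11,349 per year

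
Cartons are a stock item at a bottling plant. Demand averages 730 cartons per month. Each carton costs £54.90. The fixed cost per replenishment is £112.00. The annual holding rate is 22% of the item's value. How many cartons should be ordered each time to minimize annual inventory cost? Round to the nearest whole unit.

Q* ≈ 403 cartons

Annual demand D = 730 × 12 = 8,760.
Holding cost H = 0.22 × £54.90 = £12.0780 per unit per year.
EOQ = √(2DS / H) = √(2 × 8,760 × 112 / 12.078).
= √(1,962,240 / 12.078) = √162,463.9841 ≈ 403.068.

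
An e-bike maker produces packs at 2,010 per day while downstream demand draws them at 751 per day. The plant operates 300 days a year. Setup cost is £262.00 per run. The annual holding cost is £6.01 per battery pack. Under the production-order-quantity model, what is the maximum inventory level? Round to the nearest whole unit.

I_max ≈ 3,508 packs

Annual demand D = 751 × 300 = 225,300.
Production build-up factor (1 − d/p) = 1 − 751/2,010 = 0.6264.
Q* = √(2DS / (H(1 − d/p))) = √(2 × 225,300 × 262 / (6.01 × 0.6264)).
= √(118,057,200 / 3.7645) ≈ 5600.079.
Maximum inventory = Q*(1 − d/p) = 5600.079 × 0.6264 ≈ 3507.711.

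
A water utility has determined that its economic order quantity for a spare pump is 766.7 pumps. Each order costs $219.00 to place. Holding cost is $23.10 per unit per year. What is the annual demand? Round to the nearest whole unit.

D ≈ 31,002 pumps per year

The basic EOQ model gives Q* = √(2DS/H); rearrange for the unknown.
From Q* = √(2DS/H): D = Q*²H / (2S) = 766.7² × 23.1 / (2 × 219) = 31001.935.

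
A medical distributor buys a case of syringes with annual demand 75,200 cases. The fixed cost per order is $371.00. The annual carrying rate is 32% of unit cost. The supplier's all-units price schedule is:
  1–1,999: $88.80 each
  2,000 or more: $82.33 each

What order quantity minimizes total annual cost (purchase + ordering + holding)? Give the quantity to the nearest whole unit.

Holding cost per unit per year at price C is H = 0.32·C.
Candidates are each tier's EOQ (if it falls in that tier) and each price-break quantity.
EOQ at $88.80 = 1401.3 (feasible in tier 1): TC = 75,200×$88.80 + (75,200/1401.3)×371 + (1401.3/2)×0.32×$88.80 = $6,717,579.18.
EOQ at $82.33 = 1455.3 < 2000, so use break Q=2000: TC = 75,200×$82.33 + (75,200/2000.0)×371 + (2000.0/2)×0.32×$82.33 = $6,231,511.20.
Lowest total cost is $6,231,511.20 at Q = 2000.0.

Q* ≈ 2,000 cases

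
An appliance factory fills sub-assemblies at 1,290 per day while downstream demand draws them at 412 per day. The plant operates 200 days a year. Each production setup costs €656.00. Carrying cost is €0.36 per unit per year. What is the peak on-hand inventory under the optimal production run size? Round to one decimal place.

Annual demand D = 412 × 200 = 82,400.
Production build-up factor (1 − d/p) = 1 − 412/1,290 = 0.6806.
Q* = √(2DS / (H(1 − d/p))) = √(2 × 82,400 × 656 / (0.36 × 0.6806)).
= √(108,108,800 / 0.245) ≈ 21005.202.
Maximum inventory = Q*(1 − d/p) = 21005.202 × 0.6806 ≈ 14296.564.

I_max ≈ 14,296.6 sub-assemblies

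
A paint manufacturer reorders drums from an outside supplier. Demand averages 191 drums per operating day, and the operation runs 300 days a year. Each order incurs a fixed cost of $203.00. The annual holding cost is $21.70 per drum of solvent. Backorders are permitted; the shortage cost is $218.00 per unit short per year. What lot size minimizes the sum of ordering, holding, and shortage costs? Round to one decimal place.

Annual demand D = 191 × 300 = 57,300.
With planned backorders, Q* = √(2DS/H) · √((H+B)/B).
√(2DS/H) = √(2 × 57,300 × 203 / 21.7) = 1035.405.
√((H+B)/B) = √((21.7+218)/218) = 1.0486.
Q* ≈ 1085.716.

Q* ≈ 1,085.7 drums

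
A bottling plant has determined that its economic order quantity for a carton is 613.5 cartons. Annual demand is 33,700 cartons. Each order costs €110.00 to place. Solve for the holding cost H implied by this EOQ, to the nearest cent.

The basic EOQ model gives Q* = √(2DS/H); rearrange for the unknown.
From Q* = √(2DS/H): H = 2DS / Q*² = 2 × 33,700 × 110 / 613.5² = 19.6981.

H ≈ €19.70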